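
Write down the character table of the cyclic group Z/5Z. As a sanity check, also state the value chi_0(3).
Character table of Z/5Z (irreps indexed chi_0,...,chi_4 with chi_k(m) = zeta_5^(k*m), zeta_5 = exp(2*pi*i/5)):
  irrep \ class  {0} (size 1)  {1} (size 1)    {2} (size 1)    {3} (size 1)    {4} (size 1)  
  chi_0          1             1               1               1               1             
  chi_1          1             exp(2*I*pi/5)   exp(4*I*pi/5)   exp(-4*I*pi/5)  exp(-2*I*pi/5)
  chi_2          1             exp(4*I*pi/5)   exp(-2*I*pi/5)  exp(2*I*pi/5)   exp(-4*I*pi/5)
  chi_3          1             exp(-4*I*pi/5)  exp(2*I*pi/5)   exp(-2*I*pi/5)  exp(4*I*pi/5) 
  chi_4          1             exp(-2*I*pi/5)  exp(-4*I*pi/5)  exp(4*I*pi/5)   exp(2*I*pi/5) 

Spot check: chi_0(3) = zeta_5^(0*3) = zeta_5^0 = 1.

Explanation: Z/5Z is abelian, so all 5 irreducible complex representations are 1-dimensional. They are given by chi_k(m) = zeta_5^(k*m) for k = 0,...,4. Row orthogonality: sum_m chi_k(m) conj(chi_l(m)) = 5 * [k = l].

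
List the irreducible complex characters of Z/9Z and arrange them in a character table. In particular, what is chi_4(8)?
Character table of Z/9Z (irreps indexed chi_0,...,chi_8 with chi_k(m) = zeta_9^(k*m), zeta_9 = exp(2*pi*i/9)):
  irrep \ class  {0} (size 1)  {1} (size 1)    {2} (size 1)    {3} (size 1)    {4} (size 1)    {5} (size 1)    {6} (size 1)    {7} (size 1)    {8} (size 1)  
  chi_0          1             1               1               1               1               1               1               1               1             
  chi_1          1             exp(2*I*pi/9)   exp(4*I*pi/9)   exp(2*I*pi/3)   exp(8*I*pi/9)   exp(-8*I*pi/9)  exp(-2*I*pi/3)  exp(-4*I*pi/9)  exp(-2*I*pi/9)
  chi_2          1             exp(4*I*pi/9)   exp(8*I*pi/9)   exp(-2*I*pi/3)  exp(-2*I*pi/9)  exp(2*I*pi/9)   exp(2*I*pi/3)   exp(-8*I*pi/9)  exp(-4*I*pi/9)
  chi_3          1             exp(2*I*pi/3)   exp(-2*I*pi/3)  1               exp(2*I*pi/3)   exp(-2*I*pi/3)  1               exp(2*I*pi/3)   exp(-2*I*pi/3)
  chi_4          1             exp(8*I*pi/9)   exp(-2*I*pi/9)  exp(2*I*pi/3)   exp(-4*I*pi/9)  exp(4*I*pi/9)   exp(-2*I*pi/3)  exp(2*I*pi/9)   exp(-8*I*pi/9)
  chi_5          1             exp(-8*I*pi/9)  exp(2*I*pi/9)   exp(-2*I*pi/3)  exp(4*I*pi/9)   exp(-4*I*pi/9)  exp(2*I*pi/3)   exp(-2*I*pi/9)  exp(8*I*pi/9) 
  chi_6          1             exp(-2*I*pi/3)  exp(2*I*pi/3)   1               exp(-2*I*pi/3)  exp(2*I*pi/3)   1               exp(-2*I*pi/3)  exp(2*I*pi/3) 
  chi_7          1             exp(-4*I*pi/9)  exp(-8*I*pi/9)  exp(2*I*pi/3)   exp(2*I*pi/9)   exp(-2*I*pi/9)  exp(-2*I*pi/3)  exp(8*I*pi/9)   exp(4*I*pi/9) 
  chi_8          1             exp(-2*I*pi/9)  exp(-4*I*pi/9)  exp(-2*I*pi/3)  exp(-8*I*pi/9)  exp(8*I*pi/9)   exp(2*I*pi/3)   exp(4*I*pi/9)   exp(2*I*pi/9) 

Spot check: chi_4(8) = zeta_9^(4*8) = zeta_9^32 = exp(-8*I*pi/9).

Reasoning: Z/9Z is abelian, so all 9 irreducible complex representations are 1-dimensional. They are given by chi_k(m) = zeta_9^(k*m) for k = 0,...,8. Row orthogonality: sum_m chi_k(m) conj(chi_l(m)) = 9 * [k = l].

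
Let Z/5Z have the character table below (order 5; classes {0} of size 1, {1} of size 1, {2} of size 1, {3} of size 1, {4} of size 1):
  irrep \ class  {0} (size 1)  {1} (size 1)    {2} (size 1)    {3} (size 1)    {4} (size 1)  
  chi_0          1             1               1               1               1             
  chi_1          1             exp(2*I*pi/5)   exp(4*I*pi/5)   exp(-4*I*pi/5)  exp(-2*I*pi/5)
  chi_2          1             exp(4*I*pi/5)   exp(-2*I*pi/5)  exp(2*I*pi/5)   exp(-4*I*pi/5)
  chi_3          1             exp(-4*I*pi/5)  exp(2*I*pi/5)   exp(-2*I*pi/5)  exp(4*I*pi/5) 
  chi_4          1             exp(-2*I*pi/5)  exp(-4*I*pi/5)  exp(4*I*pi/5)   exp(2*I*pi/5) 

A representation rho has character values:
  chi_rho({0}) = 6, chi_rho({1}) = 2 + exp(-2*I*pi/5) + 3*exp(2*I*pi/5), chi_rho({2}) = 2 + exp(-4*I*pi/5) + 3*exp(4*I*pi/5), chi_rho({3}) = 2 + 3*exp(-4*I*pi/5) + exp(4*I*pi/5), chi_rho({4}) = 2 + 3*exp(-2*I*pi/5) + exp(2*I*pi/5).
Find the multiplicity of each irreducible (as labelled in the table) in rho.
Multiplicities: chi_0: 2, chi_1: 3, chi_2: 0, chi_3: 0, chi_4: 1.

Proof sketch: Use <chi_rho, chi> = (1/|G|) sum_C |C| * chi_rho(C) * conj(chi(C)) with |G| = 5 for each irreducible chi in the table:
  <chi_rho, chi_0> = (1/5)[1*(6)*conj(1) + 1*(2 + exp(-2*I*pi/5) + 3*exp(2*I*pi/5))*conj(1) + 1*(2 + exp(-4*I*pi/5) + 3*exp(4*I*pi/5))*conj(1) + 1*(2 + 3*exp(-4*I*pi/5) + exp(4*I*pi/5))*conj(1) + 1*(2 + 3*exp(-2*I*pi/5) + exp(2*I*pi/5))*conj(1)]
      = (1/5)[(6) + (2 + exp(-2*I*pi/5) + 3*exp(2*I*pi/5)) + (2 + exp(-4*I*pi/5) + 3*exp(4*I*pi/5)) + (2 + 3*exp(-4*I*pi/5) + exp(4*I*pi/5)) + (2 + 3*exp(-2*I*pi/5) + exp(2*I*pi/5))] = 10/5 = 2
  <chi_rho, chi_1> = (1/5)[1*(6)*conj(1) + 1*(2 + exp(-2*I*pi/5) + 3*exp(2*I*pi/5))*conj(exp(2*I*pi/5)) + 1*(2 + exp(-4*I*pi/5) + 3*exp(4*I*pi/5))*conj(exp(4*I*pi/5)) + 1*(2 + 3*exp(-4*I*pi/5) + exp(4*I*pi/5))*conj(exp(-4*I*pi/5)) + 1*(2 + 3*exp(-2*I*pi/5) + exp(2*I*pi/5))*conj(exp(-2*I*pi/5))]
      = (1/5)[(6) + (3 + 2*exp(-2*I*pi/5) + exp(-4*I*pi/5)) + (3 + 2*exp(-4*I*pi/5) + exp(2*I*pi/5)) + (3 + exp(-2*I*pi/5) + 2*exp(4*I*pi/5)) + (3 + exp(4*I*pi/5) + 2*exp(2*I*pi/5))] = 15/5 = 3
  <chi_rho, chi_2> = (1/5)[1*(6)*conj(1) + 1*(2 + exp(-2*I*pi/5) + 3*exp(2*I*pi/5))*conj(exp(4*I*pi/5)) + 1*(2 + exp(-4*I*pi/5) + 3*exp(4*I*pi/5))*conj(exp(-2*I*pi/5)) + 1*(2 + 3*exp(-4*I*pi/5) + exp(4*I*pi/5))*conj(exp(2*I*pi/5)) + 1*(2 + 3*exp(-2*I*pi/5) + exp(2*I*pi/5))*conj(exp(-4*I*pi/5))]
      = (1/5)[(6) + (3*exp(-2*I*pi/5) + 2*exp(-4*I*pi/5) + exp(4*I*pi/5)) + (3*exp(-4*I*pi/5) + exp(-2*I*pi/5) + 2*exp(2*I*pi/5)) + (2*exp(-2*I*pi/5) + exp(2*I*pi/5) + 3*exp(4*I*pi/5)) + (exp(-4*I*pi/5) + 2*exp(4*I*pi/5) + 3*exp(2*I*pi/5))] = 0/5 = 0
  <chi_rho, chi_3> = (1/5)[1*(6)*conj(1) + 1*(2 + exp(-2*I*pi/5) + 3*exp(2*I*pi/5))*conj(exp(-4*I*pi/5)) + 1*(2 + exp(-4*I*pi/5) + 3*exp(4*I*pi/5))*conj(exp(2*I*pi/5)) + 1*(2 + 3*exp(-4*I*pi/5) + exp(4*I*pi/5))*conj(exp(-2*I*pi/5)) + 1*(2 + 3*exp(-2*I*pi/5) + exp(2*I*pi/5))*conj(exp(4*I*pi/5))]
      = (1/5)[(6) + (3*exp(-4*I*pi/5) + exp(2*I*pi/5) + 2*exp(4*I*pi/5)) + (2*exp(-2*I*pi/5) + exp(4*I*pi/5) + 3*exp(2*I*pi/5)) + (3*exp(-2*I*pi/5) + exp(-4*I*pi/5) + 2*exp(2*I*pi/5)) + (2*exp(-4*I*pi/5) + exp(-2*I*pi/5) + 3*exp(4*I*pi/5))] = 0/5 = 0
  <chi_rho, chi_4> = (1/5)[1*(6)*conj(1) + 1*(2 + exp(-2*I*pi/5) + 3*exp(2*I*pi/5))*conj(exp(-2*I*pi/5)) + 1*(2 + exp(-4*I*pi/5) + 3*exp(4*I*pi/5))*conj(exp(-4*I*pi/5)) + 1*(2 + 3*exp(-4*I*pi/5) + exp(4*I*pi/5))*conj(exp(4*I*pi/5)) + 1*(2 + 3*exp(-2*I*pi/5) + exp(2*I*pi/5))*conj(exp(2*I*pi/5))]
      = (1/5)[(6) + (1 + 3*exp(4*I*pi/5) + 2*exp(2*I*pi/5)) + (1 + 3*exp(-2*I*pi/5) + 2*exp(4*I*pi/5)) + (1 + 2*exp(-4*I*pi/5) + 3*exp(2*I*pi/5)) + (1 + 2*exp(-2*I*pi/5) + 3*exp(-4*I*pi/5))] = 5/5 = 1
(Exp terms are combined using exp(i*s)*conj(exp(i*t)) = exp(i*(s-t)), and sums of them are collapsed using the identity that for every m > 1 the m distinct m-th roots of unity sum to 0, e.g. 1 + exp(2*I*pi/3) + exp(-2*I*pi/3) = 0.)
Dimension check: dim(rho) = sum (mult * dim) = 2*1 + 3*1 + 0*1 + 0*1 + 1*1 = 6 = chi_rho(e) = 6.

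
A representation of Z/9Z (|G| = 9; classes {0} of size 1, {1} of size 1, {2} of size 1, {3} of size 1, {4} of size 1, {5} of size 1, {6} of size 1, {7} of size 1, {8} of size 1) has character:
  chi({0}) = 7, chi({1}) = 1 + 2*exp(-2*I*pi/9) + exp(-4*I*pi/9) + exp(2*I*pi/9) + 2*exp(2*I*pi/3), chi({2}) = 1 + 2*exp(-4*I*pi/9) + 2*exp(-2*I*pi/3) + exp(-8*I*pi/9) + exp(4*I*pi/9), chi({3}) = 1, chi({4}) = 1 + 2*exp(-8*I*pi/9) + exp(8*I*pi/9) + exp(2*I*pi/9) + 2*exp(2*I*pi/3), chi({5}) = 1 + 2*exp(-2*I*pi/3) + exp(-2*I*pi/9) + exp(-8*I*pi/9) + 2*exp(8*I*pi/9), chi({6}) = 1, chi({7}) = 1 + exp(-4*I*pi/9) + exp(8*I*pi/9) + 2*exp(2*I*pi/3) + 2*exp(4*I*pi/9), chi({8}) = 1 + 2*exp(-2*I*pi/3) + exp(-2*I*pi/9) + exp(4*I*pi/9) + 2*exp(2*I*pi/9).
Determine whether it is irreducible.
Not irreducible (reducible): <chi, chi> = 11 > 1.

Details: <chi, chi> = (1/|G|) sum_C |C| * |chi(C)|^2 = (1/9)[1*|7|^2 + 1*|1 + 2*exp(-2*I*pi/9) + exp(-4*I*pi/9) + exp(2*I*pi/9) + 2*exp(2*I*pi/3)|^2 + 1*|1 + 2*exp(-4*I*pi/9) + 2*exp(-2*I*pi/3) + exp(-8*I*pi/9) + exp(4*I*pi/9)|^2 + 1*|1|^2 + 1*|1 + 2*exp(-8*I*pi/9) + exp(8*I*pi/9) + exp(2*I*pi/9) + 2*exp(2*I*pi/3)|^2 + 1*|1 + 2*exp(-2*I*pi/3) + exp(-2*I*pi/9) + exp(-8*I*pi/9) + 2*exp(8*I*pi/9)|^2 + 1*|1|^2 + 1*|1 + exp(-4*I*pi/9) + exp(8*I*pi/9) + 2*exp(2*I*pi/3) + 2*exp(4*I*pi/9)|^2 + 1*|1 + 2*exp(-2*I*pi/3) + exp(-2*I*pi/9) + exp(4*I*pi/9) + 2*exp(2*I*pi/9)|^2]
  = (1/9)[(49) + (11 + 5*exp(-4*I*pi/9) + 5*exp(-2*I*pi/9) + 3*exp(-2*I*pi/3) + 6*exp(-8*I*pi/9) + 6*exp(8*I*pi/9) + 3*exp(2*I*pi/3) + 5*exp(2*I*pi/9) + 5*exp(4*I*pi/9)) + (11 + 5*exp(-4*I*pi/9) + 6*exp(-2*I*pi/9) + 3*exp(-2*I*pi/3) + 5*exp(-8*I*pi/9) + 5*exp(8*I*pi/9) + 3*exp(2*I*pi/3) + 6*exp(2*I*pi/9) + 5*exp(4*I*pi/9)) + (1) + (11 + 6*exp(-4*I*pi/9) + 5*exp(-2*I*pi/9) + 3*exp(-2*I*pi/3) + 5*exp(-8*I*pi/9) + 5*exp(8*I*pi/9) + 3*exp(2*I*pi/3) + 5*exp(2*I*pi/9) + 6*exp(4*I*pi/9)) + (11 + 6*exp(-4*I*pi/9) + 5*exp(-2*I*pi/9) + 3*exp(-2*I*pi/3) + 5*exp(-8*I*pi/9) + 5*exp(8*I*pi/9) + 3*exp(2*I*pi/3) + 5*exp(2*I*pi/9) + 6*exp(4*I*pi/9)) + (1) + (11 + 5*exp(-4*I*pi/9) + 6*exp(-2*I*pi/9) + 3*exp(-2*I*pi/3) + 5*exp(-8*I*pi/9) + 5*exp(8*I*pi/9) + 3*exp(2*I*pi/3) + 6*exp(2*I*pi/9) + 5*exp(4*I*pi/9)) + (11 + 5*exp(-4*I*pi/9) + 5*exp(-2*I*pi/9) + 3*exp(-2*I*pi/3) + 6*exp(-8*I*pi/9) + 6*exp(8*I*pi/9) + 3*exp(2*I*pi/3) + 5*exp(2*I*pi/9) + 5*exp(4*I*pi/9))] = 99/9 = 11.
(Exp terms are combined using exp(i*s)*conj(exp(i*t)) = exp(i*(s-t)), and sums of them are collapsed using the identity that for every m > 1 the m distinct m-th roots of unity sum to 0, e.g. 1 + exp(2*I*pi/3) + exp(-2*I*pi/3) = 0.)
A character is irreducible iff <chi, chi> = 1, so this representation is reducible.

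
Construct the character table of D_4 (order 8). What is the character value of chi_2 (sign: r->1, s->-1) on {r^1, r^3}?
Conjugacy classes: {e} of size 1, {r^2} of size 1, {r^1, r^3} of size 2, {s, sr^2, ...} of size 2, {sr, sr^3, ...} of size 2.
Character table:
  irrep \ class              {e} (size 1)  {r^2} (size 1)  {r^1, r^3} (size 2)  {s, sr^2, ...} (size 2)  {sr, sr^3, ...} (size 2)
  chi_1 (triv)               1             1               1                    1                        1                       
  chi_2 (sign: r->1, s->-1)  1             1               1                    -1                       -1                      
  chi_3 (r->-1, s->1)        1             1               -1                   1                        -1                      
  chi_4 (r->-1, s->-1)       1             1               -1                   -1                       1                       
  chi_5 (2d, j=1)            2             -2              0                    0                        0                       

Spot check: chi_2 (sign: r->1, s->-1) on {r^1, r^3} = 1.

Argument: D_4 has order 2*4 = 8 with 5 conjugacy classes, hence 5 irreducibles. Sum of squared dims 1 + 1 + 1 + 1 + 4 = 8 = |G|. Linear characters come from the abelianisation; the 2-dimensional irreps have character r^k -> 2*cos(2*pi*j*k/4), reflections -> 0.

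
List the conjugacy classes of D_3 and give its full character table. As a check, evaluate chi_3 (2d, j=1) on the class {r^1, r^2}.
Conjugacy classes: {e} of size 1, {r^1, r^2} of size 2, {s, sr, ..., sr^2} of size 3.
Character table:
  irrep \ class              {e} (size 1)  {r^1, r^2} (size 2)  {s, sr, ..., sr^2} (size 3)
  chi_1 (triv)               1             1                    1                          
  chi_2 (sign: r->1, s->-1)  1             1                    -1                         
  chi_3 (2d, j=1)            2             -1                   0                          

Spot check: chi_3 (2d, j=1) on {r^1, r^2} = -1.

Proof sketch: D_3 has order 2*3 = 6 with 3 conjugacy classes, hence 3 irreducibles. Sum of squared dims 1 + 1 + 4 = 6 = |G|. Linear characters come from the abelianisation; the 2-dimensional irreps have character r^k -> 2*cos(2*pi*j*k/3), reflections -> 0.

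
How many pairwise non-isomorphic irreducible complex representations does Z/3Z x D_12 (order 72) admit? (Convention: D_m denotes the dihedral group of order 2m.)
27

The number of irreducible complex representations of a finite group equals its number of conjugacy classes. For a direct product, #classes(G x H) = #classes(G) * #classes(H). Z/3Z has 3 classes (abelian), D_12 has 9 classes, so 3 * 9 = 27, so Z/3Z x D_12 (order 72) has exactly 27 irreducible complex representations.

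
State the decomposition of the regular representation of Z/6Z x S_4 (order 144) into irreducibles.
Each irreducible V_i of dimension d_i appears with multiplicity d_i, i.e. rho_reg = (direct sum over all irreducibles V_i) d_i V_i. The irreducible dimensions for Z/6Z x S_4 are 1, 1, 1, 1, 1, 1, 1, 1, 1, 1, 1, 1, 2, 2, 2, 2, 2, 2, 3, 3, 3, 3, 3, 3, 3, 3, 3, 3, 3, 3: 12 irreducibles of dimension 1, each with multiplicity 1; 6 irreducibles of dimension 2, each with multiplicity 2; 12 irreducibles of dimension 3, each with multiplicity 3. Total dimension 12*1*1 + 6*2*2 + 12*3*3 = 144 = |G|.

Why: General theorem: in the regular representation of a finite group G, each irreducible appears with multiplicity equal to its dimension. Check: dim(rho_reg) = sum d_i^2 = 1 + 1 + 1 + 1 + 1 + 1 + 1 + 1 + 1 + 1 + 1 + 1 + 4 + 4 + 4 + 4 + 4 + 4 + 9 + 9 + 9 + 9 + 9 + 9 + 9 + 9 + 9 + 9 + 9 + 9 = 144 = |G|.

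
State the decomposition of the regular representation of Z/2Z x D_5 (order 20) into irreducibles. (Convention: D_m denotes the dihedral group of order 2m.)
Each irreducible V_i of dimension d_i appears with multiplicity d_i, i.e. rho_reg = (direct sum over all irreducibles V_i) d_i V_i. The irreducible dimensions for Z/2Z x D_5 are 1, 1, 1, 1, 2, 2, 2, 2: 4 irreducibles of dimension 1, each with multiplicity 1; 4 irreducibles of dimension 2, each with multiplicity 2. Total dimension 4*1*1 + 4*2*2 = 20 = |G|.

Why: General theorem: in the regular representation of a finite group G, each irreducible appears with multiplicity equal to its dimension. Check: dim(rho_reg) = sum d_i^2 = 1 + 1 + 1 + 1 + 4 + 4 + 4 + 4 = 20 = |G|.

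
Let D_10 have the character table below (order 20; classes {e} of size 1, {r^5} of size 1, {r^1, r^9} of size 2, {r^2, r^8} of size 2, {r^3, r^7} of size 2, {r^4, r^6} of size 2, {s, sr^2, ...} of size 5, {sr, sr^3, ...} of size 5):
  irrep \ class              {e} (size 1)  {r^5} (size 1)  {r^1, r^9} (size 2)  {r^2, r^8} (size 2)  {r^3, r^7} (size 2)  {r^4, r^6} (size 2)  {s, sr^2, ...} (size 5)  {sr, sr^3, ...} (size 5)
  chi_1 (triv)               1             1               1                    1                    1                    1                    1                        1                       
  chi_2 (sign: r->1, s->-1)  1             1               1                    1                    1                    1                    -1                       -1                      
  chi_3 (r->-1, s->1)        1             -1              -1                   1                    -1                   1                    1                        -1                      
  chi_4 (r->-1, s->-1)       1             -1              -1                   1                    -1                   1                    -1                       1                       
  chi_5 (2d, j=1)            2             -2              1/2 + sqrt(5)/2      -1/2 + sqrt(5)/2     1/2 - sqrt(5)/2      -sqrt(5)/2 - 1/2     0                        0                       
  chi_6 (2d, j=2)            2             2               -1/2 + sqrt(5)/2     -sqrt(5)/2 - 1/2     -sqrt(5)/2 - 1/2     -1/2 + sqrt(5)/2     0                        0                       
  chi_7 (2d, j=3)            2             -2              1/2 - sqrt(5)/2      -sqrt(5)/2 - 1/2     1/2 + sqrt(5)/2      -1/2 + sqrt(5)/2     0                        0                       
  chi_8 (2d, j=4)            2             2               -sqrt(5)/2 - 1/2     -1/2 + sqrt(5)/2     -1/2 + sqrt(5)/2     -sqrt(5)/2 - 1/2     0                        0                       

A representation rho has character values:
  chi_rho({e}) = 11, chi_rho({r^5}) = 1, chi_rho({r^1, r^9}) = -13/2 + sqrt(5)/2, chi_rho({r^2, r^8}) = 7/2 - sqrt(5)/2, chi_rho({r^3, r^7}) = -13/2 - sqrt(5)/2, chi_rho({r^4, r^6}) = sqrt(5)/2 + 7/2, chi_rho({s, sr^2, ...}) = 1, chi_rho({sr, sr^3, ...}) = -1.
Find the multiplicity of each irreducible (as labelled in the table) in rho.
Multiplicities: chi_1: 0, chi_2: 0, chi_3: 3, chi_4: 2, chi_5: 0, chi_6: 2, chi_7: 0, chi_8: 1.

Why: Use <chi_rho, chi> = (1/|G|) sum_C |C| * chi_rho(C) * conj(chi(C)) with |G| = 20 for each irreducible chi in the table:
  <chi_rho, chi_1> = (1/20)[1*(11)*conj(1) + 1*(1)*conj(1) + 2*(-13/2 + sqrt(5)/2)*conj(1) + 2*(7/2 - sqrt(5)/2)*conj(1) + 2*(-13/2 - sqrt(5)/2)*conj(1) + 2*(sqrt(5)/2 + 7/2)*conj(1) + 5*(1)*conj(1) + 5*(-1)*conj(1)]
      = (1/20)[(11) + (1) + (-13 + sqrt(5)) + (7 - sqrt(5)) + (-13 - sqrt(5)) + (sqrt(5) + 7) + (5) + (-5)] = 0/20 = 0
  <chi_rho, chi_2> = (1/20)[1*(11)*conj(1) + 1*(1)*conj(1) + 2*(-13/2 + sqrt(5)/2)*conj(1) + 2*(7/2 - sqrt(5)/2)*conj(1) + 2*(-13/2 - sqrt(5)/2)*conj(1) + 2*(sqrt(5)/2 + 7/2)*conj(1) + 5*(1)*conj(-1) + 5*(-1)*conj(-1)]
      = (1/20)[(11) + (1) + (-13 + sqrt(5)) + (7 - sqrt(5)) + (-13 - sqrt(5)) + (sqrt(5) + 7) + (-5) + (5)] = 0/20 = 0
  <chi_rho, chi_3> = (1/20)[1*(11)*conj(1) + 1*(1)*conj(-1) + 2*(-13/2 + sqrt(5)/2)*conj(-1) + 2*(7/2 - sqrt(5)/2)*conj(1) + 2*(-13/2 - sqrt(5)/2)*conj(-1) + 2*(sqrt(5)/2 + 7/2)*conj(1) + 5*(1)*conj(1) + 5*(-1)*conj(-1)]
      = (1/20)[(11) + (-1) + (13 - sqrt(5)) + (7 - sqrt(5)) + (sqrt(5) + 13) + (sqrt(5) + 7) + (5) + (5)] = 60/20 = 3
  <chi_rho, chi_4> = (1/20)[1*(11)*conj(1) + 1*(1)*conj(-1) + 2*(-13/2 + sqrt(5)/2)*conj(-1) + 2*(7/2 - sqrt(5)/2)*conj(1) + 2*(-13/2 - sqrt(5)/2)*conj(-1) + 2*(sqrt(5)/2 + 7/2)*conj(1) + 5*(1)*conj(-1) + 5*(-1)*conj(1)]
      = (1/20)[(11) + (-1) + (13 - sqrt(5)) + (7 - sqrt(5)) + (sqrt(5) + 13) + (sqrt(5) + 7) + (-5) + (-5)] = 40/20 = 2
  <chi_rho, chi_5> = (1/20)[1*(11)*conj(2) + 1*(1)*conj(-2) + 2*(-13/2 + sqrt(5)/2)*conj(1/2 + sqrt(5)/2) + 2*(7/2 - sqrt(5)/2)*conj(-1/2 + sqrt(5)/2) + 2*(-13/2 - sqrt(5)/2)*conj(1/2 - sqrt(5)/2) + 2*(sqrt(5)/2 + 7/2)*conj(-sqrt(5)/2 - 1/2) + 5*(1)*conj(0) + 5*(-1)*conj(0)]
      = (1/20)[(22) + (-2) + (-6*sqrt(5) - 4) + (-6 + 4*sqrt(5)) + (-4 + 6*sqrt(5)) + (-4*sqrt(5) - 6) + (0) + (0)] = 0/20 = 0
  <chi_rho, chi_6> = (1/20)[1*(11)*conj(2) + 1*(1)*conj(2) + 2*(-13/2 + sqrt(5)/2)*conj(-1/2 + sqrt(5)/2) + 2*(7/2 - sqrt(5)/2)*conj(-sqrt(5)/2 - 1/2) + 2*(-13/2 - sqrt(5)/2)*conj(-sqrt(5)/2 - 1/2) + 2*(sqrt(5)/2 + 7/2)*conj(-1/2 + sqrt(5)/2) + 5*(1)*conj(0) + 5*(-1)*conj(0)]
      = (1/20)[(22) + (2) + (9 - 7*sqrt(5)) + (-3*sqrt(5) - 1) + (9 + 7*sqrt(5)) + (-1 + 3*sqrt(5)) + (0) + (0)] = 40/20 = 2
  <chi_rho, chi_7> = (1/20)[1*(11)*conj(2) + 1*(1)*conj(-2) + 2*(-13/2 + sqrt(5)/2)*conj(1/2 - sqrt(5)/2) + 2*(7/2 - sqrt(5)/2)*conj(-sqrt(5)/2 - 1/2) + 2*(-13/2 - sqrt(5)/2)*conj(1/2 + sqrt(5)/2) + 2*(sqrt(5)/2 + 7/2)*conj(-1/2 + sqrt(5)/2) + 5*(1)*conj(0) + 5*(-1)*conj(0)]
      = (1/20)[(22) + (-2) + (-9 + 7*sqrt(5)) + (-3*sqrt(5) - 1) + (-7*sqrt(5) - 9) + (-1 + 3*sqrt(5)) + (0) + (0)] = 0/20 = 0
  <chi_rho, chi_8> = (1/20)[1*(11)*conj(2) + 1*(1)*conj(2) + 2*(-13/2 + sqrt(5)/2)*conj(-sqrt(5)/2 - 1/2) + 2*(7/2 - sqrt(5)/2)*conj(-1/2 + sqrt(5)/2) + 2*(-13/2 - sqrt(5)/2)*conj(-1/2 + sqrt(5)/2) + 2*(sqrt(5)/2 + 7/2)*conj(-sqrt(5)/2 - 1/2) + 5*(1)*conj(0) + 5*(-1)*conj(0)]
      = (1/20)[(22) + (2) + (4 + 6*sqrt(5)) + (-6 + 4*sqrt(5)) + (4 - 6*sqrt(5)) + (-4*sqrt(5) - 6) + (0) + (0)] = 20/20 = 1
Dimension check: dim(rho) = sum (mult * dim) = 0*1 + 0*1 + 3*1 + 2*1 + 0*2 + 2*2 + 0*2 + 1*2 = 11 = chi_rho(e) = 11.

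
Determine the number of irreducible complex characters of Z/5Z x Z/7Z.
35

The number of irreducible complex representations of a finite group equals its number of conjugacy classes. Z/5Z x Z/7Z is abelian of order 35, so every element is its own conjugacy class: 35 classes, so Z/5Z x Z/7Z (order 35) has exactly 35 irreducible complex representations.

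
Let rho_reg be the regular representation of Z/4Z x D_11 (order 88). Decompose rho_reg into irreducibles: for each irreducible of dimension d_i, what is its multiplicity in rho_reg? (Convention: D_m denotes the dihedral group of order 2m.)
Each irreducible V_i of dimension d_i appears with multiplicity d_i, i.e. rho_reg = (direct sum over all irreducibles V_i) d_i V_i. The irreducible dimensions for Z/4Z x D_11 are 1, 1, 1, 1, 1, 1, 1, 1, 2, 2, 2, 2, 2, 2, 2, 2, 2, 2, 2, 2, 2, 2, 2, 2, 2, 2, 2, 2: 8 irreducibles of dimension 1, each with multiplicity 1; 20 irreducibles of dimension 2, each with multiplicity 2. Total dimension 8*1*1 + 20*2*2 = 88 = |G|.

Derivation: General theorem: in the regular representation of a finite group G, each irreducible appears with multiplicity equal to its dimension. Check: dim(rho_reg) = sum d_i^2 = 1 + 1 + 1 + 1 + 1 + 1 + 1 + 1 + 4 + 4 + 4 + 4 + 4 + 4 + 4 + 4 + 4 + 4 + 4 + 4 + 4 + 4 + 4 + 4 + 4 + 4 + 4 + 4 = 88 = |G|.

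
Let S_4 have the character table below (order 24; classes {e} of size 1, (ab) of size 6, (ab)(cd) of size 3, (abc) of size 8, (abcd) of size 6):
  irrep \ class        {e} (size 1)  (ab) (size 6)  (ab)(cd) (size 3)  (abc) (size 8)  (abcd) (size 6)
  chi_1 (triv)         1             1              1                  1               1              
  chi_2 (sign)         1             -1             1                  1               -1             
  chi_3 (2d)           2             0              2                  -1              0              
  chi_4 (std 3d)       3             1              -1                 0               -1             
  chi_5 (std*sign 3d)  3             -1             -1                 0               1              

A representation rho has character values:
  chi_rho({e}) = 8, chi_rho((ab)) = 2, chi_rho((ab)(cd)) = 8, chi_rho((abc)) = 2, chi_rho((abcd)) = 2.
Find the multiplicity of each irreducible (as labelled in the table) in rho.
Multiplicities: chi_1: 3, chi_2: 1, chi_3: 2, chi_4: 0, chi_5: 0.

Derivation: Use <chi_rho, chi> = (1/|G|) sum_C |C| * chi_rho(C) * conj(chi(C)) with |G| = 24 for each irreducible chi in the table:
  <chi_rho, chi_1> = (1/24)[1*(8)*conj(1) + 6*(2)*conj(1) + 3*(8)*conj(1) + 8*(2)*conj(1) + 6*(2)*conj(1)]
      = (1/24)[(8) + (12) + (24) + (16) + (12)] = 72/24 = 3
  <chi_rho, chi_2> = (1/24)[1*(8)*conj(1) + 6*(2)*conj(-1) + 3*(8)*conj(1) + 8*(2)*conj(1) + 6*(2)*conj(-1)]
      = (1/24)[(8) + (-12) + (24) + (16) + (-12)] = 24/24 = 1
  <chi_rho, chi_3> = (1/24)[1*(8)*conj(2) + 6*(2)*conj(0) + 3*(8)*conj(2) + 8*(2)*conj(-1) + 6*(2)*conj(0)]
      = (1/24)[(16) + (0) + (48) + (-16) + (0)] = 48/24 = 2
  <chi_rho, chi_4> = (1/24)[1*(8)*conj(3) + 6*(2)*conj(1) + 3*(8)*conj(-1) + 8*(2)*conj(0) + 6*(2)*conj(-1)]
      = (1/24)[(24) + (12) + (-24) + (0) + (-12)] = 0/24 = 0
  <chi_rho, chi_5> = (1/24)[1*(8)*conj(3) + 6*(2)*conj(-1) + 3*(8)*conj(-1) + 8*(2)*conj(0) + 6*(2)*conj(1)]
      = (1/24)[(24) + (-12) + (-24) + (0) + (12)] = 0/24 = 0
Dimension check: dim(rho) = sum (mult * dim) = 3*1 + 1*1 + 2*2 + 0*3 + 0*3 = 8 = chi_rho(e) = 8.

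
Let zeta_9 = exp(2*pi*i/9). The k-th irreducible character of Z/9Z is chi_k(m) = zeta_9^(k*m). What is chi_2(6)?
chi_2(6) = zeta_9^12 = exp(2*I*pi/3)

Working: chi_2(6) = zeta_9^(2*6) = zeta_9^12. Since zeta_9^9 = 1, this equals zeta_9^3 = exp(2*pi*i*3/9) = exp(2*I*pi/3).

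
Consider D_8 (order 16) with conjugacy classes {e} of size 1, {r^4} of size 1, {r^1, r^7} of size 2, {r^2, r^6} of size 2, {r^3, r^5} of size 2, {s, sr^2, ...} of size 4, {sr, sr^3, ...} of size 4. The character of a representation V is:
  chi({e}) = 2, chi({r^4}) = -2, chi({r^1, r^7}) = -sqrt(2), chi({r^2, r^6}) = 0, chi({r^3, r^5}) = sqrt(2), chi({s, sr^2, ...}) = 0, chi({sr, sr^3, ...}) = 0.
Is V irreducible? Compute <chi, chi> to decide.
Irreducible: <chi, chi> = 1.

Details: <chi, chi> = (1/|G|) sum_C |C| * |chi(C)|^2 = (1/16)[1*|2|^2 + 1*|-2|^2 + 2*|-sqrt(2)|^2 + 2*|0|^2 + 2*|sqrt(2)|^2 + 4*|0|^2 + 4*|0|^2]
  = (1/16)[(4) + (4) + (4) + (0) + (4) + (0) + (0)] = 16/16 = 1.
A character is irreducible iff <chi, chi> = 1, so this representation is irreducible.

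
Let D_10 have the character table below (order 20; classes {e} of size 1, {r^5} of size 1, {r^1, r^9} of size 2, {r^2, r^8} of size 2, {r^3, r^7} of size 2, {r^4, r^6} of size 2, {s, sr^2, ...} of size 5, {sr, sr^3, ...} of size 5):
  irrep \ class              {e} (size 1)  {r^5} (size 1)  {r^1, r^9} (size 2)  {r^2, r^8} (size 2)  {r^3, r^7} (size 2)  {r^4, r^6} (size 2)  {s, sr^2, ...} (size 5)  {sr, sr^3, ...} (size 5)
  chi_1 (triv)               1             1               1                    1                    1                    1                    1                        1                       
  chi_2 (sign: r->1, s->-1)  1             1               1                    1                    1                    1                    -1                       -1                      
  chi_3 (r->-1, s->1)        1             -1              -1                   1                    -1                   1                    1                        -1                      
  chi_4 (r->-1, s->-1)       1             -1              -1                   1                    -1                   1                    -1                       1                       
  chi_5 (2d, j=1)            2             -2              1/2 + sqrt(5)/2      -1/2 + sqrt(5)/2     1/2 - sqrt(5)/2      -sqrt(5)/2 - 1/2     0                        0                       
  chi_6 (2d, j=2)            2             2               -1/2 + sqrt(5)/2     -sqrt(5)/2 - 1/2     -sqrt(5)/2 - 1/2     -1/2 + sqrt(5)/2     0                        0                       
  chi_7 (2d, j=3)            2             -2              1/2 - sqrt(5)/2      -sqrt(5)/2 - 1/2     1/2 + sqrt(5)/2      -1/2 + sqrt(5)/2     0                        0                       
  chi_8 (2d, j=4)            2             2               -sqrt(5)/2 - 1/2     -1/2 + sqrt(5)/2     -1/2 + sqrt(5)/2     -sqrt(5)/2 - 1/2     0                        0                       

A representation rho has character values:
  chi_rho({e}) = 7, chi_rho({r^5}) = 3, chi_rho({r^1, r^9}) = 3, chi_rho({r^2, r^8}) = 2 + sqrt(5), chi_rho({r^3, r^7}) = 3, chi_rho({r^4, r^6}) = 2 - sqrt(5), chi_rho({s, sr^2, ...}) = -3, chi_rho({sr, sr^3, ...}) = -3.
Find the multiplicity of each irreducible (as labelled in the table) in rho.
Multiplicities: chi_1: 0, chi_2: 3, chi_3: 0, chi_4: 0, chi_5: 1, chi_6: 0, chi_7: 0, chi_8: 1.

Justification: Use <chi_rho, chi> = (1/|G|) sum_C |C| * chi_rho(C) * conj(chi(C)) with |G| = 20 for each irreducible chi in the table:
  <chi_rho, chi_1> = (1/20)[1*(7)*conj(1) + 1*(3)*conj(1) + 2*(3)*conj(1) + 2*(2 + sqrt(5))*conj(1) + 2*(3)*conj(1) + 2*(2 - sqrt(5))*conj(1) + 5*(-3)*conj(1) + 5*(-3)*conj(1)]
      = (1/20)[(7) + (3) + (6) + (4 + 2*sqrt(5)) + (6) + (4 - 2*sqrt(5)) + (-15) + (-15)] = 0/20 = 0
  <chi_rho, chi_2> = (1/20)[1*(7)*conj(1) + 1*(3)*conj(1) + 2*(3)*conj(1) + 2*(2 + sqrt(5))*conj(1) + 2*(3)*conj(1) + 2*(2 - sqrt(5))*conj(1) + 5*(-3)*conj(-1) + 5*(-3)*conj(-1)]
      = (1/20)[(7) + (3) + (6) + (4 + 2*sqrt(5)) + (6) + (4 - 2*sqrt(5)) + (15) + (15)] = 60/20 = 3
  <chi_rho, chi_3> = (1/20)[1*(7)*conj(1) + 1*(3)*conj(-1) + 2*(3)*conj(-1) + 2*(2 + sqrt(5))*conj(1) + 2*(3)*conj(-1) + 2*(2 - sqrt(5))*conj(1) + 5*(-3)*conj(1) + 5*(-3)*conj(-1)]
      = (1/20)[(7) + (-3) + (-6) + (4 + 2*sqrt(5)) + (-6) + (4 - 2*sqrt(5)) + (-15) + (15)] = 0/20 = 0
  <chi_rho, chi_4> = (1/20)[1*(7)*conj(1) + 1*(3)*conj(-1) + 2*(3)*conj(-1) + 2*(2 + sqrt(5))*conj(1) + 2*(3)*conj(-1) + 2*(2 - sqrt(5))*conj(1) + 5*(-3)*conj(-1) + 5*(-3)*conj(1)]
      = (1/20)[(7) + (-3) + (-6) + (4 + 2*sqrt(5)) + (-6) + (4 - 2*sqrt(5)) + (15) + (-15)] = 0/20 = 0
  <chi_rho, chi_5> = (1/20)[1*(7)*conj(2) + 1*(3)*conj(-2) + 2*(3)*conj(1/2 + sqrt(5)/2) + 2*(2 + sqrt(5))*conj(-1/2 + sqrt(5)/2) + 2*(3)*conj(1/2 - sqrt(5)/2) + 2*(2 - sqrt(5))*conj(-sqrt(5)/2 - 1/2) + 5*(-3)*conj(0) + 5*(-3)*conj(0)]
      = (1/20)[(14) + (-6) + (3 + 3*sqrt(5)) + (sqrt(5) + 3) + (3 - 3*sqrt(5)) + (3 - sqrt(5)) + (0) + (0)] = 20/20 = 1
  <chi_rho, chi_6> = (1/20)[1*(7)*conj(2) + 1*(3)*conj(2) + 2*(3)*conj(-1/2 + sqrt(5)/2) + 2*(2 + sqrt(5))*conj(-sqrt(5)/2 - 1/2) + 2*(3)*conj(-sqrt(5)/2 - 1/2) + 2*(2 - sqrt(5))*conj(-1/2 + sqrt(5)/2) + 5*(-3)*conj(0) + 5*(-3)*conj(0)]
      = (1/20)[(14) + (6) + (-3 + 3*sqrt(5)) + (-7 - 3*sqrt(5)) + (-3*sqrt(5) - 3) + (-7 + 3*sqrt(5)) + (0) + (0)] = 0/20 = 0
  <chi_rho, chi_7> = (1/20)[1*(7)*conj(2) + 1*(3)*conj(-2) + 2*(3)*conj(1/2 - sqrt(5)/2) + 2*(2 + sqrt(5))*conj(-sqrt(5)/2 - 1/2) + 2*(3)*conj(1/2 + sqrt(5)/2) + 2*(2 - sqrt(5))*conj(-1/2 + sqrt(5)/2) + 5*(-3)*conj(0) + 5*(-3)*conj(0)]
      = (1/20)[(14) + (-6) + (3 - 3*sqrt(5)) + (-7 - 3*sqrt(5)) + (3 + 3*sqrt(5)) + (-7 + 3*sqrt(5)) + (0) + (0)] = 0/20 = 0
  <chi_rho, chi_8> = (1/20)[1*(7)*conj(2) + 1*(3)*conj(2) + 2*(3)*conj(-sqrt(5)/2 - 1/2) + 2*(2 + sqrt(5))*conj(-1/2 + sqrt(5)/2) + 2*(3)*conj(-1/2 + sqrt(5)/2) + 2*(2 - sqrt(5))*conj(-sqrt(5)/2 - 1/2) + 5*(-3)*conj(0) + 5*(-3)*conj(0)]
      = (1/20)[(14) + (6) + (-3*sqrt(5) - 3) + (sqrt(5) + 3) + (-3 + 3*sqrt(5)) + (3 - sqrt(5)) + (0) + (0)] = 20/20 = 1
Dimension check: dim(rho) = sum (mult * dim) = 0*1 + 3*1 + 0*1 + 0*1 + 1*2 + 0*2 + 0*2 + 1*2 = 7 = chi_rho(e) = 7.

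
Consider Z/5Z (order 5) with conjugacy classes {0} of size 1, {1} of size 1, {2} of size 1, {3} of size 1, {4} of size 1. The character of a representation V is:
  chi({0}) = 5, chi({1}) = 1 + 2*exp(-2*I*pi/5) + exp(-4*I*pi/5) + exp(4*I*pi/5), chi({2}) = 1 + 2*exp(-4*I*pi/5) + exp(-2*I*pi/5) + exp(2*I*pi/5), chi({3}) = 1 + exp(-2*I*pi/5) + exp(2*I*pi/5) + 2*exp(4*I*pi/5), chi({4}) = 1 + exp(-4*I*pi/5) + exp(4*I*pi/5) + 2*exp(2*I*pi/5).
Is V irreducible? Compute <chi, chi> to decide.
Not irreducible (reducible): <chi, chi> = 7 > 1.

<chi, chi> = (1/|G|) sum_C |C| * |chi(C)|^2 = (1/5)[1*|5|^2 + 1*|1 + 2*exp(-2*I*pi/5) + exp(-4*I*pi/5) + exp(4*I*pi/5)|^2 + 1*|1 + 2*exp(-4*I*pi/5) + exp(-2*I*pi/5) + exp(2*I*pi/5)|^2 + 1*|1 + exp(-2*I*pi/5) + exp(2*I*pi/5) + 2*exp(4*I*pi/5)|^2 + 1*|1 + exp(-4*I*pi/5) + exp(4*I*pi/5) + 2*exp(2*I*pi/5)|^2]
  = (1/5)[(25) + (7 + 5*exp(-2*I*pi/5) + 4*exp(-4*I*pi/5) + 4*exp(4*I*pi/5) + 5*exp(2*I*pi/5)) + (7 + 4*exp(-2*I*pi/5) + 5*exp(-4*I*pi/5) + 5*exp(4*I*pi/5) + 4*exp(2*I*pi/5)) + (7 + 4*exp(-2*I*pi/5) + 5*exp(-4*I*pi/5) + 5*exp(4*I*pi/5) + 4*exp(2*I*pi/5)) + (7 + 5*exp(-2*I*pi/5) + 4*exp(-4*I*pi/5) + 4*exp(4*I*pi/5) + 5*exp(2*I*pi/5))] = 35/5 = 7.
(Exp terms are combined using exp(i*s)*conj(exp(i*t)) = exp(i*(s-t)), and sums of them are collapsed using the identity that for every m > 1 the m distinct m-th roots of unity sum to 0, e.g. 1 + exp(2*I*pi/3) + exp(-2*I*pi/3) = 0.)
A character is irreducible iff <chi, chi> = 1, so this representation is reducible.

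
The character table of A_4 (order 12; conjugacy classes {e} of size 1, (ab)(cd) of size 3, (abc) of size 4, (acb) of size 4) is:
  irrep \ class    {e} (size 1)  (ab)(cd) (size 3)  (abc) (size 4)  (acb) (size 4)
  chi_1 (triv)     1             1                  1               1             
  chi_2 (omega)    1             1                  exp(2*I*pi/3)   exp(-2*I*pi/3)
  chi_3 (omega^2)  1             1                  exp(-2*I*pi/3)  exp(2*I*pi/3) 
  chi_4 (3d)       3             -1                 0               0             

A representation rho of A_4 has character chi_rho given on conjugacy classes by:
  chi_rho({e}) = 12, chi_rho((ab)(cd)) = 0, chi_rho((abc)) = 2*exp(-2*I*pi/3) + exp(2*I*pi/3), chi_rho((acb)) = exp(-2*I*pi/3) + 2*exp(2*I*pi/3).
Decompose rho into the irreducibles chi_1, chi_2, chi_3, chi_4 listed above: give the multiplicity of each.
Multiplicities: chi_1: 0, chi_2: 1, chi_3: 2, chi_4: 3.

Reasoning: Use <chi_rho, chi> = (1/|G|) sum_C |C| * chi_rho(C) * conj(chi(C)) with |G| = 12 for each irreducible chi in the table:
  <chi_rho, chi_1> = (1/12)[1*(12)*conj(1) + 3*(0)*conj(1) + 4*(2*exp(-2*I*pi/3) + exp(2*I*pi/3))*conj(1) + 4*(exp(-2*I*pi/3) + 2*exp(2*I*pi/3))*conj(1)]
      = (1/12)[(12) + (0) + (8*exp(-2*I*pi/3) + 4*exp(2*I*pi/3)) + (4*exp(-2*I*pi/3) + 8*exp(2*I*pi/3))] = 0/12 = 0
  <chi_rho, chi_2> = (1/12)[1*(12)*conj(1) + 3*(0)*conj(1) + 4*(2*exp(-2*I*pi/3) + exp(2*I*pi/3))*conj(exp(2*I*pi/3)) + 4*(exp(-2*I*pi/3) + 2*exp(2*I*pi/3))*conj(exp(-2*I*pi/3))]
      = (1/12)[(12) + (0) + (4 + 8*exp(2*I*pi/3)) + (4 + 8*exp(-2*I*pi/3))] = 12/12 = 1
  <chi_rho, chi_3> = (1/12)[1*(12)*conj(1) + 3*(0)*conj(1) + 4*(2*exp(-2*I*pi/3) + exp(2*I*pi/3))*conj(exp(-2*I*pi/3)) + 4*(exp(-2*I*pi/3) + 2*exp(2*I*pi/3))*conj(exp(2*I*pi/3))]
      = (1/12)[(12) + (0) + (8 + 4*exp(-2*I*pi/3)) + (8 + 4*exp(2*I*pi/3))] = 24/12 = 2
  <chi_rho, chi_4> = (1/12)[1*(12)*conj(3) + 3*(0)*conj(-1) + 4*(2*exp(-2*I*pi/3) + exp(2*I*pi/3))*conj(0) + 4*(exp(-2*I*pi/3) + 2*exp(2*I*pi/3))*conj(0)]
      = (1/12)[(36) + (0) + (0) + (0)] = 36/12 = 3
(Exp terms are combined using exp(i*s)*conj(exp(i*t)) = exp(i*(s-t)), and sums of them are collapsed using the identity that for every m > 1 the m distinct m-th roots of unity sum to 0, e.g. 1 + exp(2*I*pi/3) + exp(-2*I*pi/3) = 0.)
Dimension check: dim(rho) = sum (mult * dim) = 0*1 + 1*1 + 2*1 + 3*3 = 12 = chi_rho(e) = 12.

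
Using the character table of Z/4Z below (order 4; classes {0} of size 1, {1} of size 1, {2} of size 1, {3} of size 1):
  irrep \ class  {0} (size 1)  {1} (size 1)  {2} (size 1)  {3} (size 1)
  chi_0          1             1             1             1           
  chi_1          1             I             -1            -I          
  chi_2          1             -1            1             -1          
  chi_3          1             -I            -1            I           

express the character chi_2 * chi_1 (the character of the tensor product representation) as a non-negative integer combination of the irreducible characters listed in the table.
chi_2 tensor chi_1 = chi_3 (all other irreducibles have multiplicity 0).

Derivation: The character of a tensor product is the pointwise product (chi_2 * chi_1)(C) = chi_2(C) * chi_1(C):
  {0}: (1)*(1), {1}: (-1)*(I), {2}: (1)*(-1), {3}: (-1)*(-I)
so (chi_2 * chi_1) takes values
  {0} -> 1, {1} -> -I, {2} -> -1, {3} -> I.
Now take the inner product of this character with each irreducible chi from the table, <chi_2*chi_1, chi> = (1/4) sum_C |C| (chi_2*chi_1)(C) conj(chi(C)):
  <chi_2*chi_1, chi_0> = (1/4)[1*(1)*conj(1) + 1*(-I)*conj(1) + 1*(-1)*conj(1) + 1*(I)*conj(1)]
      = (1/4)[(1) + (-I) + (-1) + (I)] = 0/4 = 0
  <chi_2*chi_1, chi_1> = (1/4)[1*(1)*conj(1) + 1*(-I)*conj(I) + 1*(-1)*conj(-1) + 1*(I)*conj(-I)]
      = (1/4)[(1) + (-1) + (1) + (-1)] = 0/4 = 0
  <chi_2*chi_1, chi_2> = (1/4)[1*(1)*conj(1) + 1*(-I)*conj(-1) + 1*(-1)*conj(1) + 1*(I)*conj(-1)]
      = (1/4)[(1) + (I) + (-1) + (-I)] = 0/4 = 0
  <chi_2*chi_1, chi_3> = (1/4)[1*(1)*conj(1) + 1*(-I)*conj(-I) + 1*(-1)*conj(-1) + 1*(I)*conj(I)]
      = (1/4)[(1) + (1) + (1) + (1)] = 4/4 = 1
(Exp terms are combined using exp(i*s)*conj(exp(i*t)) = exp(i*(s-t)), and sums of them are collapsed using the identity that for every m > 1 the m distinct m-th roots of unity sum to 0, e.g. 1 + exp(2*I*pi/3) + exp(-2*I*pi/3) = 0.)
Hence the multiplicities are chi_3: 1. Dimension check: dim(chi_2)*dim(chi_1) = 1*1 = 1 and sum (mult * dim) = 1*1 = 1.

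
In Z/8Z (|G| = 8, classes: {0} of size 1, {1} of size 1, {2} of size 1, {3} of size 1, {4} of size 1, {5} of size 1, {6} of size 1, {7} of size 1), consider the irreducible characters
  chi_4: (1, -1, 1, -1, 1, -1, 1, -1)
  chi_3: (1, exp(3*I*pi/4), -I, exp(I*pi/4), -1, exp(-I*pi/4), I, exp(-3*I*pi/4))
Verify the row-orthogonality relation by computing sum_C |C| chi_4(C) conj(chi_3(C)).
Sum = 0; so <chi_4, chi_3> = 0 (distinct irreducibles are orthogonal).

Solution. Compute term by term over conjugacy classes (|C| * chi_4(C) * conj(chi_3(C))):
  1*(1)*conj(1) + 1*(-1)*conj(exp(3*I*pi/4)) + 1*(1)*conj(-I) + 1*(-1)*conj(exp(I*pi/4)) + 1*(1)*conj(-1) + 1*(-1)*conj(exp(-I*pi/4)) + 1*(1)*conj(I) + 1*(-1)*conj(exp(-3*I*pi/4))
  = (1) + (-exp(-3*I*pi/4)) + (I) + (-exp(-I*pi/4)) + (-1) + (-exp(I*pi/4)) + (-I) + (-exp(3*I*pi/4))
  = 0.
(Exp terms are combined using exp(i*s)*conj(exp(i*t)) = exp(i*(s-t)), and sums of them are collapsed using the identity that for every m > 1 the m distinct m-th roots of unity sum to 0, e.g. 1 + exp(2*I*pi/3) + exp(-2*I*pi/3) = 0.)
Dividing by |G| = 8 gives 0/8 = 0, matching the row-orthogonality relation <chi_4, chi_3> = [chi_4 = chi_3].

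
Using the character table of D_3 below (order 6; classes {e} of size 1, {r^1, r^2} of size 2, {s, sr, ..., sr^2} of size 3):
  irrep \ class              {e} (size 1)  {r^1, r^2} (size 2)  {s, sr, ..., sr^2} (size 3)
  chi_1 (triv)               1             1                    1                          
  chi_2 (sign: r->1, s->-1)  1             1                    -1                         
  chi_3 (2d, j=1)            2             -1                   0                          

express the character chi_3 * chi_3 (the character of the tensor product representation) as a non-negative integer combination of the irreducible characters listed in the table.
chi_3 tensor chi_3 = chi_1 + chi_2 + chi_3 (all other irreducibles have multiplicity 0).

Explanation: The character of a tensor product is the pointwise product (chi_3 * chi_3)(C) = chi_3(C) * chi_3(C):
  {e}: (2)*(2), {r^1, r^2}: (-1)*(-1), {s, sr, ..., sr^2}: (0)*(0)
so (chi_3 * chi_3) takes values
  {e} -> 4, {r^1, r^2} -> 1, {s, sr, ..., sr^2} -> 0.
Now take the inner product of this character with each irreducible chi from the table, <chi_3*chi_3, chi> = (1/6) sum_C |C| (chi_3*chi_3)(C) conj(chi(C)):
  <chi_3*chi_3, chi_1> = (1/6)[1*(4)*conj(1) + 2*(1)*conj(1) + 3*(0)*conj(1)]
      = (1/6)[(4) + (2) + (0)] = 6/6 = 1
  <chi_3*chi_3, chi_2> = (1/6)[1*(4)*conj(1) + 2*(1)*conj(1) + 3*(0)*conj(-1)]
      = (1/6)[(4) + (2) + (0)] = 6/6 = 1
  <chi_3*chi_3, chi_3> = (1/6)[1*(4)*conj(2) + 2*(1)*conj(-1) + 3*(0)*conj(0)]
      = (1/6)[(8) + (-2) + (0)] = 6/6 = 1
Hence the multiplicities are chi_1: 1, chi_2: 1, chi_3: 1. Dimension check: dim(chi_3)*dim(chi_3) = 2*2 = 4 and sum (mult * dim) = 1*1 + 1*1 + 1*2 = 4.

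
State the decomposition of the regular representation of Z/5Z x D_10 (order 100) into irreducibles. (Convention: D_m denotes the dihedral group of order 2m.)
Each irreducible V_i of dimension d_i appears with multiplicity d_i, i.e. rho_reg = (direct sum over all irreducibles V_i) d_i V_i. The irreducible dimensions for Z/5Z x D_10 are 1, 1, 1, 1, 1, 1, 1, 1, 1, 1, 1, 1, 1, 1, 1, 1, 1, 1, 1, 1, 2, 2, 2, 2, 2, 2, 2, 2, 2, 2, 2, 2, 2, 2, 2, 2, 2, 2, 2, 2: 20 irreducibles of dimension 1, each with multiplicity 1; 20 irreducibles of dimension 2, each with multiplicity 2. Total dimension 20*1*1 + 20*2*2 = 100 = |G|.

Details: General theorem: in the regular representation of a finite group G, each irreducible appears with multiplicity equal to its dimension. Check: dim(rho_reg) = sum d_i^2 = 1 + 1 + 1 + 1 + 1 + 1 + 1 + 1 + 1 + 1 + 1 + 1 + 1 + 1 + 1 + 1 + 1 + 1 + 1 + 1 + 4 + 4 + 4 + 4 + 4 + 4 + 4 + 4 + 4 + 4 + 4 + 4 + 4 + 4 + 4 + 4 + 4 + 4 + 4 + 4 = 100 = |G|.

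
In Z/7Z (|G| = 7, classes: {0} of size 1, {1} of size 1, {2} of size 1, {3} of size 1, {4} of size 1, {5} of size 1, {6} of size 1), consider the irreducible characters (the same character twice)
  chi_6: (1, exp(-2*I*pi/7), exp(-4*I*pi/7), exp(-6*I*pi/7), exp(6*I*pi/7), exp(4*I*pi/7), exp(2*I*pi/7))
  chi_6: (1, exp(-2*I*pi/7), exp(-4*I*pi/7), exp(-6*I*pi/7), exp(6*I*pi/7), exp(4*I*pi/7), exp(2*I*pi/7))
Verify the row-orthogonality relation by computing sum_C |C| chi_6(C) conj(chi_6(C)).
Sum = 7 = |G| = 7; so <chi_6, chi_6> = 1 (norm-1 confirms irreducibility).

Working: Compute term by term over conjugacy classes (|C| * chi_6(C) * conj(chi_6(C))):
  1*(1)*conj(1) + 1*(exp(-2*I*pi/7))*conj(exp(-2*I*pi/7)) + 1*(exp(-4*I*pi/7))*conj(exp(-4*I*pi/7)) + 1*(exp(-6*I*pi/7))*conj(exp(-6*I*pi/7)) + 1*(exp(6*I*pi/7))*conj(exp(6*I*pi/7)) + 1*(exp(4*I*pi/7))*conj(exp(4*I*pi/7)) + 1*(exp(2*I*pi/7))*conj(exp(2*I*pi/7))
  = (1) + (1) + (1) + (1) + (1) + (1) + (1)
  = 7.
(Exp terms are combined using exp(i*s)*conj(exp(i*t)) = exp(i*(s-t)), and sums of them are collapsed using the identity that for every m > 1 the m distinct m-th roots of unity sum to 0, e.g. 1 + exp(2*I*pi/3) + exp(-2*I*pi/3) = 0.)
Dividing by |G| = 7 gives 7/7 = 1, matching the row-orthogonality relation <chi_6, chi_6> = [chi_6 = chi_6].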